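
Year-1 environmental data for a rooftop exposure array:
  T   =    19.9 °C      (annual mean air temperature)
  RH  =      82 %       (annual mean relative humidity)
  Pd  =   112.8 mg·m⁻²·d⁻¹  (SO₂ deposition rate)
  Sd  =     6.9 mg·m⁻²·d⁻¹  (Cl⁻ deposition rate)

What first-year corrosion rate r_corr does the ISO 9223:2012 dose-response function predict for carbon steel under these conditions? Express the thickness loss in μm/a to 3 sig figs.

r_corr = 73.6 μm/a

carbon steel: T>10 °C ⇒ hinge -0.054·(19.9−10) = -0.5346
  Pd branch = 1.77·Pd^0.52·e^(0.02·RH+f) = 62.41 μm/a
  Cl⁻ term: 0.102·6.9^0.62·exp(0.033·82+0.04·19.9) = 11.21
  r_corr = 62.41 + 11.21 = 73.62 μm/a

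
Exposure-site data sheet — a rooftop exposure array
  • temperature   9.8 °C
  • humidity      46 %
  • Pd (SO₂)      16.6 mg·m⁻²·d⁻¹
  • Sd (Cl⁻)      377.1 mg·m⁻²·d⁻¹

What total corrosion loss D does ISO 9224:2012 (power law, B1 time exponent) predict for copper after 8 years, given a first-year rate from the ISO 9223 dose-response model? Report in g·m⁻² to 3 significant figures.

D(8) = 21.3 g·m⁻²

copper: T≤10 °C ⇒ hinge +0.126·(9.8−10) = -0.0252
  Pd branch = 0.0053·Pd^0.26·e^(0.059·RH+f) = 0.1619 μm/a
  Sd branch = 0.01025·Sd^0.27·e^(0.036·RH+0.049·T) = 0.4306 μm/a
  r_corr = 0.1619 + 0.4306 = 0.5925 μm/a
Power-law: D(8) = r_corr · 8^0.667
  D(8) = 0.5925 × 8^0.667 = 0.5925 × 4.003 = 2.372 μm
  Mass loss = 2.372 μm × 8.96 g/cm³ = 21.25 g·m⁻²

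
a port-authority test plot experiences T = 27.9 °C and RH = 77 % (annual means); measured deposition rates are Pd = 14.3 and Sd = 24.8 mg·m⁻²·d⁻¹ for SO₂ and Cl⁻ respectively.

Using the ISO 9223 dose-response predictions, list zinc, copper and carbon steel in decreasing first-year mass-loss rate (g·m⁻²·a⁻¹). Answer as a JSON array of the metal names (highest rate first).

zinc: T>10 °C ⇒ hinge -0.071·(27.9−10) = -1.2709
  sulphur-dioxide contribution → 0.403 μm/a
  chloride contribution → 2.164 μm/a
  ⇒ r_corr(zinc) = 2.567 μm/a
  mass loss = 2.567 μm/a × 7.14 g/cm³ = 18.33 g·m⁻²·a⁻¹
copper: f(T) = -0.080·(T−10) [T>10 °C] = -1.4320
  sulphur-dioxide contribution → 0.2375 μm/a
  chloride contribution → 1.53 μm/a
  total first-year rate 1.768 μm/a
  mass loss = 1.768 μm/a × 8.96 g/cm³ = 15.84 g·m⁻²·a⁻¹
carbon steel: T>10 °C ⇒ hinge -0.054·(27.9−10) = -0.9666
  sulphur-dioxide contribution → 12.52 μm/a
  chloride contribution → 28.93 μm/a
  ⇒ r_corr(carbon steel) = 41.46 μm/a
  mass loss = 41.46 μm/a × 7.85 g/cm³ = 325.4 g·m⁻²·a⁻¹
Ordering by g·m⁻²·a⁻¹: carbon steel (325) > zinc (18.3) > copper (15.8)

["carbon steel", "zinc", "copper"]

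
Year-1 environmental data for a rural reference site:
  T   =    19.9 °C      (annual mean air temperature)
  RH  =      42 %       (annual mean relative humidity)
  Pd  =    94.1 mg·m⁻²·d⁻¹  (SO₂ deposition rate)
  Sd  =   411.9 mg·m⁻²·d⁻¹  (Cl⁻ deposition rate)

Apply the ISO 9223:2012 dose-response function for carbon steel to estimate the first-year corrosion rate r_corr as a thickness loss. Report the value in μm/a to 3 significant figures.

carbon steel: f(T) = -0.054·(T−10) [T>10 °C] = -0.5346
  Pd branch = 1.77·Pd^0.52·e^(0.02·RH+f) = 25.52 μm/a
  Cl⁻ term: 0.102·411.9^0.62·exp(0.033·42+0.04·19.9) = 37.79
  r_corr = 25.52 + 37.79 = 63.31 μm/a

r_corr = 63.3 μm/a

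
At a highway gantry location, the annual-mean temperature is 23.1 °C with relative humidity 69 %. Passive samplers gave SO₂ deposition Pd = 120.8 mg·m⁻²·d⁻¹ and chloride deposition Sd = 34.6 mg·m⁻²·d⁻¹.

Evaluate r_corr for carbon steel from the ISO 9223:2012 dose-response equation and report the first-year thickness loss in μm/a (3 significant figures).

r_corr = 64.5 μm/a

carbon steel: f(T) = -0.054·(T−10) [T>10 °C] = -0.7074
  Pd branch = 1.77·Pd^0.52·e^(0.02·RH+f) = 41.95 μm/a
  Sd branch = 0.102·Sd^0.62·e^(0.033·RH+0.04·T) = 22.54 μm/a
  sum: 41.95 + 22.54 → r_corr = 64.49 μm/a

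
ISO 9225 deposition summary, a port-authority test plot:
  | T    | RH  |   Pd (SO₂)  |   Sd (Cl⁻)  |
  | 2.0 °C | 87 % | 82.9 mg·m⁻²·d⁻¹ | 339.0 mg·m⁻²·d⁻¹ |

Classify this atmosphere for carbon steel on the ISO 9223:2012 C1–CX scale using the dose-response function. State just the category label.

carbon steel: temperature factor f = +0.150·(-8.0) = -1.2000
  Pd branch = 1.77·Pd^0.52·e^(0.02·RH+f) = 30.21 μm/a
  Sd branch = 0.102·Sd^0.62·e^(0.033·RH+0.04·T) = 72.26 μm/a
  sum: 30.21 + 72.26 → r_corr = 102.5 μm/a
ISO 9223 Table 2 (carbon steel): 80 < 102 ≤ 200 μm/a ⇒ C5

C5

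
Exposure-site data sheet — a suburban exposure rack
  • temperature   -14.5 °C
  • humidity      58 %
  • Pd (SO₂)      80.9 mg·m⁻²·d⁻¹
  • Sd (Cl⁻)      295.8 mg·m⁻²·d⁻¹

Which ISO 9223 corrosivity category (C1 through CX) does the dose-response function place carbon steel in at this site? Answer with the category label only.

carbon steel: T≤10 °C ⇒ hinge +0.150·(-14.5−10) = -3.6750
  Pd branch = 1.77·Pd^0.52·e^(0.02·RH+f) = 1.406 μm/a
  Cl⁻ term: 0.102·295.8^0.62·exp(0.033·58+0.04·-14.5) = 13.18
  sum: 1.406 + 13.18 → r_corr = 14.59 μm/a
Category bounds: 1.3…25 μm/a bracket r_corr ⇒ C2

C2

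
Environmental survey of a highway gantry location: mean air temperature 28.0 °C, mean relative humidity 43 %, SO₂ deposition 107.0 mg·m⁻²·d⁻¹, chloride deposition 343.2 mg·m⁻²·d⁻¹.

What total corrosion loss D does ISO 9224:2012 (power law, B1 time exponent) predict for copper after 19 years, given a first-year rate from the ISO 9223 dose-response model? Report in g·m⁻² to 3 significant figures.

copper: temperature factor f = -0.080·(18.0) = -1.4400
  SO₂ term: 0.0053·107.0^0.26·exp(0.059·43-1.4400) = 0.0535
  Cl⁻ term: 0.01025·343.2^0.27·exp(0.036·43+0.049·28.0) = 0.9193
  sum: 0.0535 + 0.9193 → r_corr = 0.9728 μm/a
Long-term exponent b (ISO 9224 Table 2, B1) = 0.667
  D(19) = 0.9728 × 19^0.667 = 0.9728 × 7.127 = 6.934 μm
  Mass loss = 6.934 μm × 8.96 g/cm³ = 62.12 g·m⁻²

D(19) = 62.1 g·m⁻²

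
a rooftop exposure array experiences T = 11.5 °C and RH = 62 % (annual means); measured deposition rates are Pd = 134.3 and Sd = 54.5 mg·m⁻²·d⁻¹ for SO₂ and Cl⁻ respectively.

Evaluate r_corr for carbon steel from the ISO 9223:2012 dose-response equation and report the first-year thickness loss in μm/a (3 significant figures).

carbon steel: f(T) = -0.054·(T−10) [T>10 °C] = -0.0810
  SO₂ term: 1.77·134.3^0.52·exp(0.02·62-0.0810) = 72.1
  Sd branch = 0.102·Sd^0.62·e^(0.033·RH+0.04·T) = 14.91 μm/a
  r_corr = 72.1 + 14.91 = 87.01 μm/a

r_corr = 87.0 μm/a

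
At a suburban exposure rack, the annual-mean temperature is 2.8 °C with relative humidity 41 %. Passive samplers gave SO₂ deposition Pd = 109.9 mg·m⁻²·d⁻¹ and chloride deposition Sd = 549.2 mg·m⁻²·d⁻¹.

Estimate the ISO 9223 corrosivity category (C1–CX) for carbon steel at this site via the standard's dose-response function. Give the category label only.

C3

carbon steel: f(T) = +0.150·(T−10) [T≤10 °C] = -1.0800
  Pd branch = 1.77·Pd^0.52·e^(0.02·RH+f) = 15.72 μm/a
  Sd branch = 0.102·Sd^0.62·e^(0.033·RH+0.04·T) = 22.05 μm/a
  r_corr = 15.72 + 22.05 = 37.77 μm/a
37.8 μm/a falls in (25, 50] for carbon steel → category C3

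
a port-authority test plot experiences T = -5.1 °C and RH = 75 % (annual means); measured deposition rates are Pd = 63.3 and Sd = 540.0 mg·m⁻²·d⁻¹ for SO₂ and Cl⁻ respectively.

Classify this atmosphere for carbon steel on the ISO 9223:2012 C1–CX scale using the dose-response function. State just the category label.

carbon steel: f(T) = +0.150·(T−10) [T≤10 °C] = -2.2650
  Pd branch = 1.77·Pd^0.52·e^(0.02·RH+f) = 7.12 μm/a
  Cl⁻ term: 0.102·540.0^0.62·exp(0.033·75+0.04·-5.1) = 48.86
  sum: 7.12 + 48.86 → r_corr = 55.98 μm/a
ISO 9223 Table 2 (carbon steel): 50 < 56 ≤ 80 μm/a ⇒ C4

C4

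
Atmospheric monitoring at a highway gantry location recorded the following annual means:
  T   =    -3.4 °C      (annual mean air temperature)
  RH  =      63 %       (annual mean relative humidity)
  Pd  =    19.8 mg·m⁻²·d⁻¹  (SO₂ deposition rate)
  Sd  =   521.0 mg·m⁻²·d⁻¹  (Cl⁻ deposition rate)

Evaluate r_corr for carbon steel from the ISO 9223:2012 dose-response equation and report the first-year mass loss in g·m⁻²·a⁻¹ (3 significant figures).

r_corr = 301 g·m⁻²·a⁻¹

carbon steel: f(T) = +0.150·(T−10) [T≤10 °C] = -2.0100
  SO₂ term: 1.77·19.8^0.52·exp(0.02·63-2.0100) = 3.949
  Cl⁻ term: 0.102·521.0^0.62·exp(0.033·63+0.04·-3.4) = 34.42
  sum: 3.949 + 34.42 → r_corr = 38.37 μm/a
Convert to mass loss: 38.37 μm/a × 7.85 g/cm³ = 301.2 g·m⁻²·a⁻¹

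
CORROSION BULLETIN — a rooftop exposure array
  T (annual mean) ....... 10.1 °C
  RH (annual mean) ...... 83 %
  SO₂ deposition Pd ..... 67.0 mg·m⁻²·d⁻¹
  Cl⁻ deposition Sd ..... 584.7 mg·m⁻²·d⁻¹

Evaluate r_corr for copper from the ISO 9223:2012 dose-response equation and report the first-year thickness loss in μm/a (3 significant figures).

r_corr = 3.96 μm/a

copper: T>10 °C ⇒ hinge -0.080·(10.1−10) = -0.0080
  sulphur-dioxide contribution → 2.1 μm/a
  chloride contribution → 1.864 μm/a
  total first-year rate 3.964 μm/a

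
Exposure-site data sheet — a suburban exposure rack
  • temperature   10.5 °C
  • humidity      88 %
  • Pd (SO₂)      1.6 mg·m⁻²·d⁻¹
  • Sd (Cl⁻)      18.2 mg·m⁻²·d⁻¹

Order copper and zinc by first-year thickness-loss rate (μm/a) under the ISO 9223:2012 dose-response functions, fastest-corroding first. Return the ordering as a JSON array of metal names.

["copper", "zinc"]

copper: T>10 °C ⇒ hinge -0.080·(10.5−10) = -0.0400
  Pd branch = 0.0053·Pd^0.26·e^(0.059·RH+f) = 1.035 μm/a
  Sd branch = 0.01025·Sd^0.27·e^(0.036·RH+0.049·T) = 0.8917 μm/a
  sum: 1.035 + 0.8917 → r_corr = 1.926 μm/a
zinc: temperature factor f = -0.071·(0.5) = -0.0355
  SO₂ term: 0.0129·1.6^0.44·exp(0.046·88-0.0355) = 0.877
  Cl⁻ term: 0.0175·18.2^0.57·exp(0.008·88+0.085·10.5) = 0.4515
  r_corr = 0.877 + 0.4515 = 1.328 μm/a
Ordering by μm/a: copper (1.93) > zinc (1.33)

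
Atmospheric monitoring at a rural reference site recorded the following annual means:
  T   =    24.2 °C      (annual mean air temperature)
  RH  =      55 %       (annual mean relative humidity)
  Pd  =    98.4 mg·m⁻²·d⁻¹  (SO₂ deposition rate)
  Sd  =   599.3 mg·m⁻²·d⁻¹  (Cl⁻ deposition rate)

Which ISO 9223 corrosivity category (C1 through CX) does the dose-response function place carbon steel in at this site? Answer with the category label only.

carbon steel: f(T) = -0.054·(T−10) [T>10 °C] = -0.7668
  SO₂ term: 1.77·98.4^0.52·exp(0.02·55-0.7668) = 26.86
  Cl⁻ term: 0.102·599.3^0.62·exp(0.033·55+0.04·24.2) = 86.97
  sum: 26.86 + 86.97 → r_corr = 113.8 μm/a
114 μm/a falls in (80, 200] for carbon steel → category C5

C5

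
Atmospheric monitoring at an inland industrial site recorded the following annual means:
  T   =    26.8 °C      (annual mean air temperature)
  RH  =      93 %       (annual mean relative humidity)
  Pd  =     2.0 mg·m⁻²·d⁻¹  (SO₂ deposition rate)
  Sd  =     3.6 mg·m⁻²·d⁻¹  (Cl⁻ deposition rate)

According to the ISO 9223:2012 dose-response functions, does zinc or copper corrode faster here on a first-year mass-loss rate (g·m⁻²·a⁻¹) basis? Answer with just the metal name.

copper

zinc: f(T) = -0.071·(T−10) [T>10 °C] = -1.1928
  Pd branch = 0.0129·Pd^0.44·e^(0.046·RH+f) = 0.3828 μm/a
  Sd branch = 0.0175·Sd^0.57·e^(0.008·RH+0.085·T) = 0.7457 μm/a
  r_corr = 0.3828 + 0.7457 = 1.128 μm/a
  mass loss = 1.128 μm/a × 7.14 g/cm³ = 8.057 g·m⁻²·a⁻¹
copper: T>10 °C ⇒ hinge -0.080·(26.8−10) = -1.3440
  SO₂ term: 0.0053·2.0^0.26·exp(0.059·93-1.3440) = 0.3998
  Sd branch = 0.01025·Sd^0.27·e^(0.036·RH+0.049·T) = 1.532 μm/a
  sum: 0.3998 + 1.532 → r_corr = 1.932 μm/a
  mass loss = 1.932 μm/a × 8.96 g/cm³ = 17.31 g·m⁻²·a⁻¹
Ordering by g·m⁻²·a⁻¹: copper (17.3) > zinc (8.06)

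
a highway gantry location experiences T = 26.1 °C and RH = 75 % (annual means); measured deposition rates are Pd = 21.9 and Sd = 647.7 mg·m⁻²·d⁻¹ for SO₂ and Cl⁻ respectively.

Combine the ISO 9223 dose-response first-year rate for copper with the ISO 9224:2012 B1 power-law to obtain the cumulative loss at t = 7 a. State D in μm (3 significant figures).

copper: f(T) = -0.080·(T−10) [T>10 °C] = -1.2880
  sulphur-dioxide contribution → 0.2724 μm/a
  chloride contribution → 3.146 μm/a
  total first-year rate 3.419 μm/a
ISO 9224: D(t) = r_corr · t^b with b = 0.667 (copper, B1)
  D(7) = 3.419 × 7^0.667 = 3.419 × 3.662 = 12.52 μm

D(7) = 12.5 μm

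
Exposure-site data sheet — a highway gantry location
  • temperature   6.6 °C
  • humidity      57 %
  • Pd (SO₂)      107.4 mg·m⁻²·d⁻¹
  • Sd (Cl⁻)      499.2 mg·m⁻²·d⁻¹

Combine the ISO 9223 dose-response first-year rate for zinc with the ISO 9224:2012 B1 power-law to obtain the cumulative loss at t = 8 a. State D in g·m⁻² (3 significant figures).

zinc: T≤10 °C ⇒ hinge +0.038·(6.6−10) = -0.1292
  sulphur-dioxide contribution → 1.221 μm/a
  chloride contribution → 1.67 μm/a
  ⇒ r_corr(zinc) = 2.891 μm/a
ISO 9224: D(t) = r_corr · t^b with b = 0.813 (zinc, B1)
  D(8) = 2.891 × 8^0.813 = 2.891 × 5.423 = 15.68 μm
  Mass loss = 15.68 μm × 7.14 g/cm³ = 111.9 g·m⁻²

D(8) = 112 g·m⁻²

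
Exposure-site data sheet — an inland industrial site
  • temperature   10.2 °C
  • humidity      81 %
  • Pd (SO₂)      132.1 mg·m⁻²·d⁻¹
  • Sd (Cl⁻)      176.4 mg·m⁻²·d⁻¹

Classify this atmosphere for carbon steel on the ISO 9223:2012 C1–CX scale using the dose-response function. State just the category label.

carbon steel: temperature factor f = -0.054·(0.2) = -0.0108
  Pd branch = 1.77·Pd^0.52·e^(0.02·RH+f) = 112.1 μm/a
  Cl⁻ term: 0.102·176.4^0.62·exp(0.033·81+0.04·10.2) = 54.89
  r_corr = 112.1 + 54.89 = 167 μm/a
Category bounds: 80…200 μm/a bracket r_corr ⇒ C5

C5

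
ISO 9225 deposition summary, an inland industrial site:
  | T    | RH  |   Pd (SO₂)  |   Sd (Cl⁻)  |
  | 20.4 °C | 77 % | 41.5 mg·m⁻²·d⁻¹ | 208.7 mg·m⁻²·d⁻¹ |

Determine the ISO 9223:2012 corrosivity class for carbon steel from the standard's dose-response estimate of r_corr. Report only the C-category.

carbon steel: T>10 °C ⇒ hinge -0.054·(20.4−10) = -0.5616
  SO₂ term: 1.77·41.5^0.52·exp(0.02·77-0.5616) = 32.68
  Cl⁻ term: 0.102·208.7^0.62·exp(0.033·77+0.04·20.4) = 80.28
  r_corr = 32.68 + 80.28 = 113 μm/a
Category bounds: 80…200 μm/a bracket r_corr ⇒ C5

C5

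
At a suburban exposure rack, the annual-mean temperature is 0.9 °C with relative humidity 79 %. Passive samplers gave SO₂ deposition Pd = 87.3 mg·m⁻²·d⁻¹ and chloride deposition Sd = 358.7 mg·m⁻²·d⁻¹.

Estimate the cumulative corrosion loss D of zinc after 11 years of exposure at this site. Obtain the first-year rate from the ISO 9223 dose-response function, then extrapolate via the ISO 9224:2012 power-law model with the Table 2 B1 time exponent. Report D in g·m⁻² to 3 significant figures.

D(11) = 175 g·m⁻²

zinc: temperature factor f = +0.038·(-9.1) = -0.3458
  Pd branch = 0.0129·Pd^0.44·e^(0.046·RH+f) = 2.47 μm/a
  Cl⁻ term: 0.0175·358.7^0.57·exp(0.008·79+0.085·0.9) = 1.016
  sum: 2.47 + 1.016 → r_corr = 3.486 μm/a
Power-law: D(11) = r_corr · 11^0.813
  D(11) = 3.486 × 11^0.813 = 3.486 × 7.025 = 24.49 μm
  Mass loss = 24.49 μm × 7.14 g/cm³ = 174.9 g·m⁻²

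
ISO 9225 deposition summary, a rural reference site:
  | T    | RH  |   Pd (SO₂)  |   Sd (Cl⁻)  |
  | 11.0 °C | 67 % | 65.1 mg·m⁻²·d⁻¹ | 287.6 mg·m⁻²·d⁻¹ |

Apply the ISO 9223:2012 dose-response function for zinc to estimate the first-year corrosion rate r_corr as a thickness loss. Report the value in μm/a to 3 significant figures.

zinc: f(T) = -0.071·(T−10) [T>10 °C] = -0.0710
  Pd branch = 0.0129·Pd^0.44·e^(0.046·RH+f) = 1.645 μm/a
  Sd branch = 0.0175·Sd^0.57·e^(0.008·RH+0.085·T) = 1.92 μm/a
  r_corr = 1.645 + 1.92 = 3.566 μm/a

r_corr = 3.57 μm/a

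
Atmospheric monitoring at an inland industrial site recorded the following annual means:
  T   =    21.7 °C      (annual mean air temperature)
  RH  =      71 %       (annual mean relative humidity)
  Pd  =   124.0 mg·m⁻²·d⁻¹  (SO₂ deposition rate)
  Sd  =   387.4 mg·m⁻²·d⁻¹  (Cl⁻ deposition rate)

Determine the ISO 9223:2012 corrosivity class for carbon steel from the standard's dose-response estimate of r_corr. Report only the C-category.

carbon steel: temperature factor f = -0.054·(11.7) = -0.6318
  sulphur-dioxide contribution → 47.74 μm/a
  chloride contribution → 101.8 μm/a
  total first-year rate 149.5 μm/a
150 μm/a falls in (80, 200] for carbon steel → category C5

C5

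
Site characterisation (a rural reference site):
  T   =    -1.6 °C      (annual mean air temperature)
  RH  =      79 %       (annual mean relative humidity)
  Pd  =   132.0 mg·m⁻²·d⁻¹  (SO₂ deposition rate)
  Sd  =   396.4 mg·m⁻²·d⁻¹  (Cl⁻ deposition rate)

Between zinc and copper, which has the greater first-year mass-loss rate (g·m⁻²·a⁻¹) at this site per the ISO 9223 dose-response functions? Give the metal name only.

zinc

zinc: T≤10 °C ⇒ hinge +0.038·(-1.6−10) = -0.4408
  sulphur-dioxide contribution → 2.694 μm/a
  chloride contribution → 0.8697 μm/a
  ⇒ r_corr(zinc) = 3.564 μm/a
  mass loss = 3.564 μm/a × 7.14 g/cm³ = 25.45 g·m⁻²·a⁻¹
copper: temperature factor f = +0.126·(-11.6) = -1.4616
  sulphur-dioxide contribution → 0.4625 μm/a
  chloride contribution → 0.819 μm/a
  ⇒ r_corr(copper) = 1.282 μm/a
  mass loss = 1.282 μm/a × 8.96 g/cm³ = 11.48 g·m⁻²·a⁻¹
Ordering by g·m⁻²·a⁻¹: zinc (25.4) > copper (11.5)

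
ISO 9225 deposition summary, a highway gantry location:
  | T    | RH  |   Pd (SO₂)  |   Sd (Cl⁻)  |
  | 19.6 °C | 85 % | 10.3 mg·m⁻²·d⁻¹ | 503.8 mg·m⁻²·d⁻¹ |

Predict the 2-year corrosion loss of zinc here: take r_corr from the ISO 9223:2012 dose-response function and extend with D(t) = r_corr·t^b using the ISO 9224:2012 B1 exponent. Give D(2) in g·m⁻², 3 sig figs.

zinc: T>10 °C ⇒ hinge -0.071·(19.6−10) = -0.6816
  sulphur-dioxide contribution → 0.9085 μm/a
  chloride contribution → 6.341 μm/a
  ⇒ r_corr(zinc) = 7.25 μm/a
ISO 9224: D(t) = r_corr · t^b with b = 0.813 (zinc, B1)
  D(2) = 7.25 × 2^0.813 = 7.25 × 1.757 = 12.74 μm
  Mass loss = 12.74 μm × 7.14 g/cm³ = 90.94 g·m⁻²

D(2) = 90.9 g·m⁻²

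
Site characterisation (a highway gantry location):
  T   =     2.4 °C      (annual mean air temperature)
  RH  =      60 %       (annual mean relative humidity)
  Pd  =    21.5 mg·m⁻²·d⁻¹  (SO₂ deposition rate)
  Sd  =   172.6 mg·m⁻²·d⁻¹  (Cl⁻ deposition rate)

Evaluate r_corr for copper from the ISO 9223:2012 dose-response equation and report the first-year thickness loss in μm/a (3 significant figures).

r_corr = 0.557 μm/a

copper: temperature factor f = +0.126·(-7.6) = -0.9576
  Pd branch = 0.0053·Pd^0.26·e^(0.059·RH+f) = 0.1557 μm/a
  Sd branch = 0.01025·Sd^0.27·e^(0.036·RH+0.049·T) = 0.4017 μm/a
  sum: 0.1557 + 0.4017 → r_corr = 0.5574 μm/a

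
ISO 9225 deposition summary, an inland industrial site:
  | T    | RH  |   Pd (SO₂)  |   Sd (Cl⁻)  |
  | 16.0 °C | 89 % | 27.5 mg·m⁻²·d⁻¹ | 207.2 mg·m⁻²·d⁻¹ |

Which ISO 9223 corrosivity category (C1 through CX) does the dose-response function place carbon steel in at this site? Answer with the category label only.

C5

carbon steel: T>10 °C ⇒ hinge -0.054·(16.0−10) = -0.3240
  sulphur-dioxide contribution → 42.54 μm/a
  chloride contribution → 99.59 μm/a
  total first-year rate 142.1 μm/a
ISO 9223 Table 2 (carbon steel): 80 < 142 ≤ 200 μm/a ⇒ C5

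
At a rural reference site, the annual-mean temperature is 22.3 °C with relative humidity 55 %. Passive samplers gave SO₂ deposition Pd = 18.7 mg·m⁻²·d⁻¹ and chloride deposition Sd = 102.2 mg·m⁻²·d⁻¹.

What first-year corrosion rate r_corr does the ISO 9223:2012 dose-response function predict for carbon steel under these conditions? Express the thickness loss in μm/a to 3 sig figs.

carbon steel: T>10 °C ⇒ hinge -0.054·(22.3−10) = -0.6642
  sulphur-dioxide contribution → 12.55 μm/a
  chloride contribution → 26.92 μm/a
  total first-year rate 39.47 μm/a

r_corr = 39.5 μm/a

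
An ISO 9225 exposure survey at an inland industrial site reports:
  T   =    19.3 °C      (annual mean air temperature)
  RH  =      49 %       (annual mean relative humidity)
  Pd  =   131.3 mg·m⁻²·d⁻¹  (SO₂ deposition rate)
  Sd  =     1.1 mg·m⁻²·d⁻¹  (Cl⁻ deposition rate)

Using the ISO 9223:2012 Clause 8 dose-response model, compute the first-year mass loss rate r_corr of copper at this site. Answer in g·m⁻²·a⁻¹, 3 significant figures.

r_corr = 2.86 g·m⁻²·a⁻¹

copper: f(T) = -0.080·(T−10) [T>10 °C] = -0.7440
  SO₂ term: 0.0053·131.3^0.26·exp(0.059·49-0.7440) = 0.1612
  Sd branch = 0.01025·Sd^0.27·e^(0.036·RH+0.049·T) = 0.158 μm/a
  r_corr = 0.1612 + 0.158 = 0.3193 μm/a
Convert to mass loss: 0.3193 μm/a × 8.96 g/cm³ = 2.86 g·m⁻²·a⁻¹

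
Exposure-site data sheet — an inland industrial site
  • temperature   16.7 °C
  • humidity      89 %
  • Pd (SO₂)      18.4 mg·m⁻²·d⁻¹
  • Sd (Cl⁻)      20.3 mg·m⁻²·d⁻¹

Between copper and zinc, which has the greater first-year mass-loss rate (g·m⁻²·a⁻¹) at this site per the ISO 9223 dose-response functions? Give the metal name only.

copper: temperature factor f = -0.080·(6.7) = -0.5360
  Pd branch = 0.0053·Pd^0.26·e^(0.059·RH+f) = 1.261 μm/a
  Sd branch = 0.01025·Sd^0.27·e^(0.036·RH+0.049·T) = 1.29 μm/a
  r_corr = 1.261 + 1.29 = 2.551 μm/a
  mass loss = 2.551 μm/a × 8.96 g/cm³ = 22.86 g·m⁻²·a⁻¹
zinc: T>10 °C ⇒ hinge -0.071·(16.7−10) = -0.4757
  SO₂ term: 0.0129·18.4^0.44·exp(0.046·89-0.4757) = 1.732
  Cl⁻ term: 0.0175·20.3^0.57·exp(0.008·89+0.085·16.7) = 0.8204
  sum: 1.732 + 0.8204 → r_corr = 2.552 μm/a
  mass loss = 2.552 μm/a × 7.14 g/cm³ = 18.22 g·m⁻²·a⁻¹
Ordering by g·m⁻²·a⁻¹: copper (22.9) > zinc (18.2)

copper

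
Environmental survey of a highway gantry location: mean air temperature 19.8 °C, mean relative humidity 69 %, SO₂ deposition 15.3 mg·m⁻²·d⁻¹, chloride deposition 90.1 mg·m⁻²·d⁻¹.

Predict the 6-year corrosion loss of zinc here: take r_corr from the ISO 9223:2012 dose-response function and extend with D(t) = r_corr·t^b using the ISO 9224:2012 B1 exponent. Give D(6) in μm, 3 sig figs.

zinc: temperature factor f = -0.071·(9.8) = -0.6958
  Pd branch = 0.0129·Pd^0.44·e^(0.046·RH+f) = 0.5106 μm/a
  Sd branch = 0.0175·Sd^0.57·e^(0.008·RH+0.085·T) = 2.128 μm/a
  sum: 0.5106 + 2.128 → r_corr = 2.638 μm/a
Long-term exponent b (ISO 9224 Table 2, B1) = 0.813
  D(6) = 2.638 × 6^0.813 = 2.638 × 4.292 = 11.32 μm

D(6) = 11.3 μm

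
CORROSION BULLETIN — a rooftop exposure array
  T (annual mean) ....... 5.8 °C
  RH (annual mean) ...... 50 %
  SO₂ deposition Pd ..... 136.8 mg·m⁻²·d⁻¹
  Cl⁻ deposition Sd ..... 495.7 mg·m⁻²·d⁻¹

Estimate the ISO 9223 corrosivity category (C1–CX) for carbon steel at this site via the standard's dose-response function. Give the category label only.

C4

carbon steel: f(T) = +0.150·(T−10) [T≤10 °C] = -0.6300
  Pd branch = 1.77·Pd^0.52·e^(0.02·RH+f) = 33.07 μm/a
  Sd branch = 0.102·Sd^0.62·e^(0.033·RH+0.04·T) = 31.4 μm/a
  r_corr = 33.07 + 31.4 = 64.47 μm/a
ISO 9223 Table 2 (carbon steel): 50 < 64.5 ≤ 80 μm/a ⇒ C4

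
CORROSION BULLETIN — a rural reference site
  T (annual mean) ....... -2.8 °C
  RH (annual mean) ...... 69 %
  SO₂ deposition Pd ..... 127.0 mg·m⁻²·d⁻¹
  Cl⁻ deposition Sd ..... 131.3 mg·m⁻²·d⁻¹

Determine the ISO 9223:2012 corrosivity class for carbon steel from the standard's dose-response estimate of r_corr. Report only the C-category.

carbon steel: T≤10 °C ⇒ hinge +0.150·(-2.8−10) = -1.9200
  sulphur-dioxide contribution → 12.81 μm/a
  chloride contribution → 18.29 μm/a
  ⇒ r_corr(carbon steel) = 31.09 μm/a
ISO 9223 Table 2 (carbon steel): 25 < 31.1 ≤ 50 μm/a ⇒ C3

C3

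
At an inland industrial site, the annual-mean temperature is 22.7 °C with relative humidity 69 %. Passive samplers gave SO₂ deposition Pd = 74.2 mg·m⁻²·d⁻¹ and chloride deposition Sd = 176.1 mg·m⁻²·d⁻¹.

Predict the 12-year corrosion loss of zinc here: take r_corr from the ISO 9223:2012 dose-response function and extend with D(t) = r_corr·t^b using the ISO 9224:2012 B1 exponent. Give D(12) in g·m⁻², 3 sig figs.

zinc: f(T) = -0.071·(T−10) [T>10 °C] = -0.9017
  sulphur-dioxide contribution → 0.8326 μm/a
  chloride contribution → 3.989 μm/a
  total first-year rate 4.821 μm/a
Long-term exponent b (ISO 9224 Table 2, B1) = 0.813
  D(12) = 4.821 × 12^0.813 = 4.821 × 7.54 = 36.35 μm
  Mass loss = 36.35 μm × 7.14 g/cm³ = 259.6 g·m⁻²

D(12) = 260 g·m⁻²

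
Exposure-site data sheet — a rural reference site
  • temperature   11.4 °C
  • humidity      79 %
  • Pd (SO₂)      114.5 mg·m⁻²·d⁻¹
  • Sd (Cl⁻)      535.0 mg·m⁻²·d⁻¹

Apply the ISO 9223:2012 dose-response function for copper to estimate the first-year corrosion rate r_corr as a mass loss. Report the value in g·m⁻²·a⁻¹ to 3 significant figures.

copper: f(T) = -0.080·(T−10) [T>10 °C] = -0.1120
  Pd branch = 0.0053·Pd^0.26·e^(0.059·RH+f) = 1.719 μm/a
  Sd branch = 0.01025·Sd^0.27·e^(0.036·RH+0.049·T) = 1.679 μm/a
  r_corr = 1.719 + 1.679 = 3.398 μm/a
Convert to mass loss: 3.398 μm/a × 8.96 g/cm³ = 30.44 g·m⁻²·a⁻¹

r_corr = 30.4 g·m⁻²·a⁻¹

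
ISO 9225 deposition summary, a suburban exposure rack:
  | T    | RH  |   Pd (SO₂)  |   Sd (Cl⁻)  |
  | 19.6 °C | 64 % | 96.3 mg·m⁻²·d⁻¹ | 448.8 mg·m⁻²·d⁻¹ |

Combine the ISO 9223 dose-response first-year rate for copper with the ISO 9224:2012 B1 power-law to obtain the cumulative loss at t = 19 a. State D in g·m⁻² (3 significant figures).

copper: f(T) = -0.080·(T−10) [T>10 °C] = -0.7680
  SO₂ term: 0.0053·96.3^0.26·exp(0.059·64-0.7680) = 0.3519
  Cl⁻ term: 0.01025·448.8^0.27·exp(0.036·64+0.049·19.6) = 1.395
  r_corr = 0.3519 + 1.395 = 1.747 μm/a
ISO 9224: D(t) = r_corr · t^b with b = 0.667 (copper, B1)
  D(19) = 1.747 × 19^0.667 = 1.747 × 7.127 = 12.45 μm
  Mass loss = 12.45 μm × 8.96 g/cm³ = 111.5 g·m⁻²

D(19) = 112 g·m⁻²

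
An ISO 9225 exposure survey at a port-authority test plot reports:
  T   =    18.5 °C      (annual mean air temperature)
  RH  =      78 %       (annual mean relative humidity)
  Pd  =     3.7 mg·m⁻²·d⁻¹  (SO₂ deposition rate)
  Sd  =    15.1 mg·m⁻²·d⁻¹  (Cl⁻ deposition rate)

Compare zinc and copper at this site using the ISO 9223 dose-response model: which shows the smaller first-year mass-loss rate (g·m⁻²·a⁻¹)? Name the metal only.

zinc: temperature factor f = -0.071·(8.5) = -0.6035
  SO₂ term: 0.0129·3.7^0.44·exp(0.046·78-0.6035) = 0.4537
  Sd branch = 0.0175·Sd^0.57·e^(0.008·RH+0.085·T) = 0.7396 μm/a
  sum: 0.4537 + 0.7396 → r_corr = 1.193 μm/a
  mass loss = 1.193 μm/a × 7.14 g/cm³ = 8.52 g·m⁻²·a⁻¹
copper: T>10 °C ⇒ hinge -0.080·(18.5−10) = -0.6800
  Pd branch = 0.0053·Pd^0.26·e^(0.059·RH+f) = 0.3761 μm/a
  Cl⁻ term: 0.01025·15.1^0.27·exp(0.036·78+0.049·18.5) = 0.8755
  r_corr = 0.3761 + 0.8755 = 1.252 μm/a
  mass loss = 1.252 μm/a × 8.96 g/cm³ = 11.21 g·m⁻²·a⁻¹
Ordering by g·m⁻²·a⁻¹: copper (11.2) > zinc (8.52)

zinc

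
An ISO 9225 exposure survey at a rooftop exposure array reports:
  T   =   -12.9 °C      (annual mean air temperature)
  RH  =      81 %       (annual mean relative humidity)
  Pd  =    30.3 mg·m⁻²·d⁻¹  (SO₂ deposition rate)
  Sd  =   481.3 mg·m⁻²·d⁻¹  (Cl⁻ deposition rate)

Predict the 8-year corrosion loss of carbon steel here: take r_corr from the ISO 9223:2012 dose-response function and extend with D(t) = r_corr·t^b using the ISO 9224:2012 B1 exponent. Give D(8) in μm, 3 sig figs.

D(8) = 125 μm

carbon steel: f(T) = +0.150·(T−10) [T≤10 °C] = -3.4350
  SO₂ term: 1.77·30.3^0.52·exp(0.02·81-3.4350) = 1.699
  Sd branch = 0.102·Sd^0.62·e^(0.033·RH+0.04·T) = 40.59 μm/a
  r_corr = 1.699 + 40.59 = 42.29 μm/a
Power-law: D(8) = r_corr · 8^0.523
  D(8) = 42.29 × 8^0.523 = 42.29 × 2.967 = 125.5 μm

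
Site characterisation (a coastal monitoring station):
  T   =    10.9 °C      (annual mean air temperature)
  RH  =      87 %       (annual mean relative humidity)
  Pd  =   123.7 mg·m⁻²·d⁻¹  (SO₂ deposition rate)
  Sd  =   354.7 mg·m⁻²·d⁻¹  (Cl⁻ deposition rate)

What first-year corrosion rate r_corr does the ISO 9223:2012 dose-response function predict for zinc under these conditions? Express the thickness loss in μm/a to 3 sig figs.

r_corr = 8.03 μm/a

zinc: temperature factor f = -0.071·(0.9) = -0.0639
  sulphur-dioxide contribution → 5.515 μm/a
  chloride contribution → 2.518 μm/a
  ⇒ r_corr(zinc) = 8.033 μm/a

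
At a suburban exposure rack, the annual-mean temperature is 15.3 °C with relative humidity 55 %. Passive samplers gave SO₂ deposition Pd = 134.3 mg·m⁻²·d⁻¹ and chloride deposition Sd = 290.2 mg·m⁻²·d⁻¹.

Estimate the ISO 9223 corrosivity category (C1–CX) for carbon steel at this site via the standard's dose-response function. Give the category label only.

C5

carbon steel: f(T) = -0.054·(T−10) [T>10 °C] = -0.2862
  sulphur-dioxide contribution → 51.05 μm/a
  chloride contribution → 38.86 μm/a
  ⇒ r_corr(carbon steel) = 89.91 μm/a
Category bounds: 80…200 μm/a bracket r_corr ⇒ C5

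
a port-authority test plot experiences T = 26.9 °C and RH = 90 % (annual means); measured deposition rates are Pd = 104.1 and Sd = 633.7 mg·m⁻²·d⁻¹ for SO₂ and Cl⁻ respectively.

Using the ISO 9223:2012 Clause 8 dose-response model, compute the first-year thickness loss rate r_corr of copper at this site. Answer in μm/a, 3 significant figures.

r_corr = 6.51 μm/a

copper: temperature factor f = -0.080·(16.9) = -1.3520
  Pd branch = 0.0053·Pd^0.26·e^(0.059·RH+f) = 0.9284 μm/a
  Cl⁻ term: 0.01025·633.7^0.27·exp(0.036·90+0.049·26.9) = 5.582
  sum: 0.9284 + 5.582 → r_corr = 6.51 μm/a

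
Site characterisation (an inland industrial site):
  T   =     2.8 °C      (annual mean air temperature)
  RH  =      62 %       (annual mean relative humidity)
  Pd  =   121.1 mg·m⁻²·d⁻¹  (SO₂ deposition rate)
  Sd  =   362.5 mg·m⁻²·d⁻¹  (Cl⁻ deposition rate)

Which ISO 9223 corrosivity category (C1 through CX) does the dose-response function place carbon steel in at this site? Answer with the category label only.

C4

carbon steel: T≤10 °C ⇒ hinge +0.150·(2.8−10) = -1.0800
  Pd branch = 1.77·Pd^0.52·e^(0.02·RH+f) = 25.16 μm/a
  Cl⁻ term: 0.102·362.5^0.62·exp(0.033·62+0.04·2.8) = 34.09
  sum: 25.16 + 34.09 → r_corr = 59.25 μm/a
ISO 9223 Table 2 (carbon steel): 50 < 59.2 ≤ 80 μm/a ⇒ C4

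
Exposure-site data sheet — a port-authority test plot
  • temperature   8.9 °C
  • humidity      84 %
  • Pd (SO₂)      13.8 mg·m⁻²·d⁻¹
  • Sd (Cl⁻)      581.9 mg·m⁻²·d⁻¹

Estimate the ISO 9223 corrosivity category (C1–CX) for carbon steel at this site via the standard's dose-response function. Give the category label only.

carbon steel: T≤10 °C ⇒ hinge +0.150·(8.9−10) = -0.1650
  SO₂ term: 1.77·13.8^0.52·exp(0.02·84-0.1650) = 31.53
  Sd branch = 0.102·Sd^0.62·e^(0.033·RH+0.04·T) = 120.6 μm/a
  r_corr = 31.53 + 120.6 = 152.1 μm/a
Category bounds: 80…200 μm/a bracket r_corr ⇒ C5

C5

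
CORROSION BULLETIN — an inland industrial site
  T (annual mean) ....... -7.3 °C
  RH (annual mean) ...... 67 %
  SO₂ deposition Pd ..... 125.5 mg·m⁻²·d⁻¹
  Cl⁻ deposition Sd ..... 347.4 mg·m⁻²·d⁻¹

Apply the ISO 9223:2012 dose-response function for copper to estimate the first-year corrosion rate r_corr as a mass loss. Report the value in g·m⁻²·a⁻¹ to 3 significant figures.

copper: temperature factor f = +0.126·(-17.3) = -2.1798
  SO₂ term: 0.0053·125.5^0.26·exp(0.059·67-2.1798) = 0.1097
  Sd branch = 0.01025·Sd^0.27·e^(0.036·RH+0.049·T) = 0.3881 μm/a
  r_corr = 0.1097 + 0.3881 = 0.4977 μm/a
Convert to mass loss: 0.4977 μm/a × 8.96 g/cm³ = 4.46 g·m⁻²·a⁻¹

r_corr = 4.46 g·m⁻²·a⁻¹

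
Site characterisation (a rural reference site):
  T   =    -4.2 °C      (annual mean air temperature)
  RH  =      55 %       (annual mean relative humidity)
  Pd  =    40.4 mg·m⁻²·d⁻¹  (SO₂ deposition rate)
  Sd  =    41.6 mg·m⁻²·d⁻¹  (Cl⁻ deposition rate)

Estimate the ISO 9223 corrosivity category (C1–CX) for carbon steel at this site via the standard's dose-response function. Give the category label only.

carbon steel: temperature factor f = +0.150·(-14.2) = -2.1300
  sulphur-dioxide contribution → 4.325 μm/a
  chloride contribution → 5.342 μm/a
  ⇒ r_corr(carbon steel) = 9.667 μm/a
Category bounds: 1.3…25 μm/a bracket r_corr ⇒ C2

C2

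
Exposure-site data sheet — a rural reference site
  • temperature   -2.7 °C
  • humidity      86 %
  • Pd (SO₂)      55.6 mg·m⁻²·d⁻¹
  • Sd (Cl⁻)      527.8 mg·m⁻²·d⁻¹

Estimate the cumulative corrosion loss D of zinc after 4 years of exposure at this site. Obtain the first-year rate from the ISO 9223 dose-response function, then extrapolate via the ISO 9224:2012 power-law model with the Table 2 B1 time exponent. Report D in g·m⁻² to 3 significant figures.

D(4) = 75.4 g·m⁻²

zinc: temperature factor f = +0.038·(-12.7) = -0.4826
  sulphur-dioxide contribution → 2.437 μm/a
  chloride contribution → 0.9862 μm/a
  total first-year rate 3.423 μm/a
Long-term exponent b (ISO 9224 Table 2, B1) = 0.813
  D(4) = 3.423 × 4^0.813 = 3.423 × 3.087 = 10.57 μm
  Mass loss = 10.57 μm × 7.14 g/cm³ = 75.45 g·m⁻²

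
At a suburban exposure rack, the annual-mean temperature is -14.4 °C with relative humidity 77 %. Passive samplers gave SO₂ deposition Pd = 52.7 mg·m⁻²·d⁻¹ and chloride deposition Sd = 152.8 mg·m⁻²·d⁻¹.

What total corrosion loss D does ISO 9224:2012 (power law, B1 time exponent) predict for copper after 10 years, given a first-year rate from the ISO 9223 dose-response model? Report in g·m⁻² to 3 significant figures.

copper: f(T) = +0.126·(T−10) [T≤10 °C] = -3.0744
  Pd branch = 0.0053·Pd^0.26·e^(0.059·RH+f) = 0.06453 μm/a
  Cl⁻ term: 0.01025·152.8^0.27·exp(0.036·77+0.049·-14.4) = 0.3147
  r_corr = 0.06453 + 0.3147 = 0.3792 μm/a
Long-term exponent b (ISO 9224 Table 2, B1) = 0.667
  D(10) = 0.3792 × 10^0.667 = 0.3792 × 4.645 = 1.761 μm
  Mass loss = 1.761 μm × 8.96 g/cm³ = 15.78 g·m⁻²

D(10) = 15.8 g·m⁻²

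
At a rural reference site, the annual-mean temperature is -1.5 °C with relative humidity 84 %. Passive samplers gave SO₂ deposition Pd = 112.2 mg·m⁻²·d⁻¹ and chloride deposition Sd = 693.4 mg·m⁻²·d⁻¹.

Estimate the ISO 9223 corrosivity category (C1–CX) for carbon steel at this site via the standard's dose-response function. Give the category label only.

carbon steel: T≤10 °C ⇒ hinge +0.150·(-1.5−10) = -1.7250
  SO₂ term: 1.77·112.2^0.52·exp(0.02·84-1.7250) = 19.7
  Sd branch = 0.102·Sd^0.62·e^(0.033·RH+0.04·T) = 88.68 μm/a
  r_corr = 19.7 + 88.68 = 108.4 μm/a
Category bounds: 80…200 μm/a bracket r_corr ⇒ C5

C5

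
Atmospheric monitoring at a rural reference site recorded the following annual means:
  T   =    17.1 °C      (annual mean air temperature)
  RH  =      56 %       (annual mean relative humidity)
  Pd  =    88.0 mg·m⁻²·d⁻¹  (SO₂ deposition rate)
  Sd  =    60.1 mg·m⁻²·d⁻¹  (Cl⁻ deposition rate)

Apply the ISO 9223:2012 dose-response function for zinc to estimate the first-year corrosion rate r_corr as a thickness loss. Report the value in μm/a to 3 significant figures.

r_corr = 1.94 μm/a

zinc: temperature factor f = -0.071·(7.1) = -0.5041
  Pd branch = 0.0129·Pd^0.44·e^(0.046·RH+f) = 0.7345 μm/a
  Cl⁻ term: 0.0175·60.1^0.57·exp(0.008·56+0.085·17.1) = 1.21
  sum: 0.7345 + 1.21 → r_corr = 1.945 μm/a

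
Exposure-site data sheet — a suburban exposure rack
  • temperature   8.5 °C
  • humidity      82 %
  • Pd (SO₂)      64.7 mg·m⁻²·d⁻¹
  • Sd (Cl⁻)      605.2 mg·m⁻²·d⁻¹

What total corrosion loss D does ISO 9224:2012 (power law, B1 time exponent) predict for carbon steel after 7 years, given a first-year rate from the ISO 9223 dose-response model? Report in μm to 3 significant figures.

carbon steel: temperature factor f = +0.150·(-1.5) = -0.2250
  SO₂ term: 1.77·64.7^0.52·exp(0.02·82-0.2250) = 63.7
  Cl⁻ term: 0.102·605.2^0.62·exp(0.033·82+0.04·8.5) = 113.8
  sum: 63.7 + 113.8 → r_corr = 177.5 μm/a
Long-term exponent b (ISO 9224 Table 2, B1) = 0.523
  D(7) = 177.5 × 7^0.523 = 177.5 × 2.767 = 491.2 μm

D(7) = 491 μm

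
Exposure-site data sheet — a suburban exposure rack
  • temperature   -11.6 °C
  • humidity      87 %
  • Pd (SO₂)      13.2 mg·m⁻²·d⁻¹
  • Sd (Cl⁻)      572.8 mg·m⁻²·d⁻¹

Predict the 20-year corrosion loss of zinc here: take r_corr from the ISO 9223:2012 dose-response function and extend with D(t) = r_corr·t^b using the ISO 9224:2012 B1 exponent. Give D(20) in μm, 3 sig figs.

D(20) = 16.6 μm

zinc: f(T) = +0.038·(T−10) [T≤10 °C] = -0.8208
  SO₂ term: 0.0129·13.2^0.44·exp(0.046·87-0.8208) = 0.9665
  Cl⁻ term: 0.0175·572.8^0.57·exp(0.008·87+0.085·-11.6) = 0.4888
  r_corr = 0.9665 + 0.4888 = 1.455 μm/a
Long-term exponent b (ISO 9224 Table 2, B1) = 0.813
  D(20) = 1.455 × 20^0.813 = 1.455 × 11.42 = 16.62 μm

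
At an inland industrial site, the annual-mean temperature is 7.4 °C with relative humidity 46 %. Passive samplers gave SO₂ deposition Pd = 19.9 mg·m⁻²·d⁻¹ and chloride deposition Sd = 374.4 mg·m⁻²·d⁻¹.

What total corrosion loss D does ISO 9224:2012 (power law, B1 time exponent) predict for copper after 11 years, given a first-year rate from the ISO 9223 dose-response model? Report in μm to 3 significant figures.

copper: f(T) = +0.126·(T−10) [T≤10 °C] = -0.3276
  sulphur-dioxide contribution → 0.1254 μm/a
  chloride contribution → 0.3821 μm/a
  ⇒ r_corr(copper) = 0.5075 μm/a
ISO 9224: D(t) = r_corr · t^b with b = 0.667 (copper, B1)
  D(11) = 0.5075 × 11^0.667 = 0.5075 × 4.95 = 2.512 μm

D(11) = 2.51 μm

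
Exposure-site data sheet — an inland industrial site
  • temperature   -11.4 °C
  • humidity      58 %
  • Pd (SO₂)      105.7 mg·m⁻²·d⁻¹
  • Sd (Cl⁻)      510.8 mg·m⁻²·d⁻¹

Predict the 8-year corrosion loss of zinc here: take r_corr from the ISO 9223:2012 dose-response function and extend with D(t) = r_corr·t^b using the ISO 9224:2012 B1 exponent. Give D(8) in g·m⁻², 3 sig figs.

zinc: T≤10 °C ⇒ hinge +0.038·(-11.4−10) = -0.8132
  SO₂ term: 0.0129·105.7^0.44·exp(0.046·58-0.8132) = 0.6408
  Cl⁻ term: 0.0175·510.8^0.57·exp(0.008·58+0.085·-11.4) = 0.3693
  r_corr = 0.6408 + 0.3693 = 1.01 μm/a
Power-law: D(8) = r_corr · 8^0.813
  D(8) = 1.01 × 8^0.813 = 1.01 × 5.423 = 5.478 μm
  Mass loss = 5.478 μm × 7.14 g/cm³ = 39.11 g·m⁻²

D(8) = 39.1 g·m⁻²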